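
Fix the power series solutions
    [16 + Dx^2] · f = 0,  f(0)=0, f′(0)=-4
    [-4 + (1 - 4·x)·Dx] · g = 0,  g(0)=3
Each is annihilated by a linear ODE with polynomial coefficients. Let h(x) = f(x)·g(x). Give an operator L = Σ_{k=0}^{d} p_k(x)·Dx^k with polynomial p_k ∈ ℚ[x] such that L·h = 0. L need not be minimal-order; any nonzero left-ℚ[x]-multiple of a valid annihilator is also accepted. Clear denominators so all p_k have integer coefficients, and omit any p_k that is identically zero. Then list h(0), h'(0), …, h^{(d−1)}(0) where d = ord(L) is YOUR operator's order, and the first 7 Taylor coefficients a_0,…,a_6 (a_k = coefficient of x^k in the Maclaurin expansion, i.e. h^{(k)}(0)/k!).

L = (-16 + 64·x) + 8·Dx + (-1 + 4·x)·Dx^2  (order 2).
h: a_k = 0, -12, -48, -160, -640, -12928/5, -51712/5, …
ICs: h(0) = 0, h′(0) = -12.

f: a_k = 0, -4, 0, 32/3, 0, -128/15, 0, …
g: a_k = 3, 12, 48, 192, 768, 3072, 12288, …
Product ⇒ symmetric product L₀, ord ≤ 2.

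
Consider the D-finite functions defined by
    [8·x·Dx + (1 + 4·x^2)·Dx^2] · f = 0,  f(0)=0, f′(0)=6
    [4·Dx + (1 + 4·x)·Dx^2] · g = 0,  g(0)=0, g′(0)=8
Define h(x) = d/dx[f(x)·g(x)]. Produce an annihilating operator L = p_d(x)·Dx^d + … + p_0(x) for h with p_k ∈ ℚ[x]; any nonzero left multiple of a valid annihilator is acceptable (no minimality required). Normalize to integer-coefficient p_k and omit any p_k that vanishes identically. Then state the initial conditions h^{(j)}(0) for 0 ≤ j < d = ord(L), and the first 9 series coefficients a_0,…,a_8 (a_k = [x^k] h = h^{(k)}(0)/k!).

L = (96 + 640·x + 1408·x^2 + 7680·x^3 + 15360·x^4 + 26624·x^5 + 8192·x^7) + (24 + 320·x + 2656·x^2 + 9728·x^3 + 28160·x^4 + 47616·x^5 + 71680·x^6 + 6144·x^7 + 28672·x^8)·Dx + (12 + 104·x + 672·x^2 + 2976·x^3 + 8256·x^4 + 18048·x^5 + 24576·x^6 + 35328·x^7 + 6144·x^8 + 16384·x^9)·Dx^2 + (1 + 12·x + 68·x^2 + 256·x^3 + 696·x^4 + 1536·x^5 + 2688·x^6 + 3072·x^7 + 4224·x^8 + 1024·x^9 + 2048·x^10)·Dx^3  (order 3).
h: a_k = 0, 96, -288, 768, -3200, 68096/5, -261632/5, 1007616/5, -28022784/35, …
ICs: h(0) = 0, h′(0) = 96, h′′(0) = -576.

f: a_k = 0, 6, 0, -8, 0, 96/5, 0, -384/7, 0, …
g: a_k = 0, 8, -16, 128/3, -128, 2048/5, -4096/3, 32768/7, -16384, …
Product ⇒ symmetric product L₀, ord ≤ 4.
Derive L from L₀ (diff closure).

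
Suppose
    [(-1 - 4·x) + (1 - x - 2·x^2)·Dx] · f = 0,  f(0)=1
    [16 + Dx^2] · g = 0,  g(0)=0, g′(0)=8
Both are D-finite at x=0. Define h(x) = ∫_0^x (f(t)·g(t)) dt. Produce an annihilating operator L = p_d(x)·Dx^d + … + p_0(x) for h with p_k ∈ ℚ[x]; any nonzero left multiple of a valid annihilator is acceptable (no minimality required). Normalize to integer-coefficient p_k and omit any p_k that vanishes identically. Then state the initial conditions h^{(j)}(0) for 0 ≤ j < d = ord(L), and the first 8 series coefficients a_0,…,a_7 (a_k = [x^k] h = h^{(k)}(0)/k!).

L = (-12 + 16·x + 32·x^2)·Dx + (2 + 8·x)·Dx^2 + (-1 + x + 2·x^2)·Dx^3  (order 3).
h: a_k = 0, 0, 4, 8/3, 2/3, 56/15, 308/45, 56/5, …
ICs: h(0) = 0, h′(0) = 0, h′′(0) = 8.

f: a_k = 1, 1, 3, 5, 11, 21, 43, 85, …
g: a_k = 0, 8, 0, -64/3, 0, 256/15, 0, -2048/315, …
Sym-product of L_f,L_g gives L₀ (≤ ord 2).
Integrate: L := L₀·Dx.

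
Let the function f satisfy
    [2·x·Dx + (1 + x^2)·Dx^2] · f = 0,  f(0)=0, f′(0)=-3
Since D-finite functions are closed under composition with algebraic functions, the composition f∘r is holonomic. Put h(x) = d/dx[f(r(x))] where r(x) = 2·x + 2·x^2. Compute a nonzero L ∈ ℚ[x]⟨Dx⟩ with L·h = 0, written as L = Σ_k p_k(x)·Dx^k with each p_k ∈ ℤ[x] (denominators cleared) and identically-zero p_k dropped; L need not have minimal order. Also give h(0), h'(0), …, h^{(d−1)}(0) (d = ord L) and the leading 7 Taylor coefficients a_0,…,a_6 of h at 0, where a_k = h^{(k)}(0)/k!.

L = (-2 + 8·x + 32·x^2 + 48·x^3 + 24·x^4) + (1 + 2·x + 4·x^2 + 16·x^3 + 20·x^4 + 8·x^5)·Dx  (order 1).
h: a_k = -6, -12, 24, 96, 24, -528, -960, …
ICs: h(0) = -6.

f: a_k = 0, -3, 0, 1, 0, -3/5, 0, …
f∘r: x↦r, Dx↦Dx/r' in L_f ⇒ L₀.
Differentiate: ansatz ord ≤ ord L₀ ⇒ L.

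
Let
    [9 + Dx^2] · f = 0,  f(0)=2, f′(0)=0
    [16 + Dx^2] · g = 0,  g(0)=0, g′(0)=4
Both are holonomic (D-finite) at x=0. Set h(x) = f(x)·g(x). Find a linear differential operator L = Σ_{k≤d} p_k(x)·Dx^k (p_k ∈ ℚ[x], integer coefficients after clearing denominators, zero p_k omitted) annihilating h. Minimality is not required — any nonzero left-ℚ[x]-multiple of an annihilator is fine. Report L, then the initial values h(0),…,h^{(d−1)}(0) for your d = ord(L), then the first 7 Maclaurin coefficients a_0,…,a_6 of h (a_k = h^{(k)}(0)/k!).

L = 49 + 50·Dx^2 + Dx^4  (order 4).
h: a_k = 0, 8, 0, -172/3, 0, 2101/15, 0, …
ICs: h(0) = 0, h′(0) = 8, h′′(0) = 0, h′′′(0) = -344.

f: a_k = 2, 0, -9, 0, 27/4, 0, -81/40, …
g: a_k = 0, 4, 0, -32/3, 0, 128/15, 0, …
L₀ := L_f ⊗_s L_g (sym. prod.), ord ≤ 4.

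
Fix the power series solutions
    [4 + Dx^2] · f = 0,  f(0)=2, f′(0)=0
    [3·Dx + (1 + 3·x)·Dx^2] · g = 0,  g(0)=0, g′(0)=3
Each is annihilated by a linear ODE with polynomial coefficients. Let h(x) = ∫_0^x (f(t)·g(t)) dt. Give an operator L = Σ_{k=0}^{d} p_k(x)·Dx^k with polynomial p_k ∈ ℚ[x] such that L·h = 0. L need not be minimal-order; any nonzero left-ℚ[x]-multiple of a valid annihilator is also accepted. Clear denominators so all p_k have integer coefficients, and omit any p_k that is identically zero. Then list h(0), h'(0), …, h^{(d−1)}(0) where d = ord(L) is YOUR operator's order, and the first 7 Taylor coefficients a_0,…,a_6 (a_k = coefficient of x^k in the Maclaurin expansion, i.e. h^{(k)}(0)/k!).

L = (-1112 - 1248·x + 7344·x^2 + 27648·x^3 + 20736·x^4)·Dx + (-48 + 2160·x + 10368·x^2 + 10368·x^3)·Dx^2 + (-250 + 240·x + 4968·x^2 + 13824·x^3 + 10368·x^4)·Dx^3 + (-12 + 540·x + 2592·x^2 + 2592·x^3)·Dx^4 + (7 + 138·x + 783·x^2 + 1728·x^3 + 1296·x^4)·Dx^5  (order 5).
h: a_k = 0, 0, 3, -3, 3/2, -9/2, 163/15, …
ICs: h(0) = 0, h′(0) = 0, h′′(0) = 6, h′′′(0) = -18, h′′′′(0) = 36.

f: a_k = 2, 0, -4, 0, 4/3, 0, -8/45, …
g: a_k = 0, 3, -9/2, 9, -81/4, 243/5, -243/2, …
Sym-product of L_f,L_g gives L₀ (≤ ord 4).
Integrate: L := L₀·Dx.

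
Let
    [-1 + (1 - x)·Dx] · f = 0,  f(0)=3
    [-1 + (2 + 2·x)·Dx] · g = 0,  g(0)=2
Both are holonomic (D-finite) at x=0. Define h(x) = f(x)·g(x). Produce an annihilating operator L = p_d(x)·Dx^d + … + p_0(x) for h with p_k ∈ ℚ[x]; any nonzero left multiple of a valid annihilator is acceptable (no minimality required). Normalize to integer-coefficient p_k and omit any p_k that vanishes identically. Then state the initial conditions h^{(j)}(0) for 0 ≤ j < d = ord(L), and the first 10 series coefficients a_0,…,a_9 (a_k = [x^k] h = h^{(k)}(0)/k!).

L = (3 + x) + (-2 + 2·x^2)·Dx  (order 1).
h: a_k = 6, 9, 33/4, 69/8, 537/64, 1095/128, 4317/512, 8733/1024, 138441/16384, 279027/32768, …
ICs: h(0) = 6.

f: a_k = 3, 3, 3, 3, 3, 3, 3, 3, 3, 3, …
g: a_k = 2, 1, -1/4, 1/8, -5/64, 7/128, -21/512, 33/1024, -429/16384, 715/32768, …
Sym-product of L_f,L_g gives L₀ (≤ ord 1).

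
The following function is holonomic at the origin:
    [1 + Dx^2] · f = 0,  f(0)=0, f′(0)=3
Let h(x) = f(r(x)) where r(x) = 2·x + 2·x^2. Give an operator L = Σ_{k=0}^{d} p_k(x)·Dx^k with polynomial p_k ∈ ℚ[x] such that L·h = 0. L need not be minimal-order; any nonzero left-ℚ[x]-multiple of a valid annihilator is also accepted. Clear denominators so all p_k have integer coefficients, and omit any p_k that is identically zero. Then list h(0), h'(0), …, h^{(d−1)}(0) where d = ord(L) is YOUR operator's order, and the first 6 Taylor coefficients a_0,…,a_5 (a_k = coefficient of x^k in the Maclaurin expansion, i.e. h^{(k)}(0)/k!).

f: a_k = 0, 3, 0, -1/2, 0, 1/40, …
Change of var in L_f (x↦r) gives L₀.
L = (4 + 24·x + 48·x^2 + 32·x^3) - 2·Dx + (1 + 2·x)·Dx^2  (order 2).
h: a_k = 0, 6, 6, -4, -12, -56/5, …
ICs: h(0) = 0, h′(0) = 6.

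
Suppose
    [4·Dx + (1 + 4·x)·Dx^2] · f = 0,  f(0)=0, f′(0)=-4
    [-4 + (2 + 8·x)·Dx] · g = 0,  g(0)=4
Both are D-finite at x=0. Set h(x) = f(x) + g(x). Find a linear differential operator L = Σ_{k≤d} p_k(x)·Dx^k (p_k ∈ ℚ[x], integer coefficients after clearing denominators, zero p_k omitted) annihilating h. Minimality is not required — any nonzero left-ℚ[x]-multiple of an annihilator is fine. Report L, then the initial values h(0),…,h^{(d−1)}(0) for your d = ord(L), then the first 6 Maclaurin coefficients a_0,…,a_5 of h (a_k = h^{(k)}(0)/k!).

L = 8·Dx + (10 + 40·x)·Dx^2 + (1 + 8·x + 16·x^2)·Dx^3  (order 3).
h: a_k = 4, 4, 0, -16/3, 24, -464/5, …
ICs: h(0) = 4, h′(0) = 4, h′′(0) = 0.

f: a_k = 0, -4, 8, -64/3, 64, -1024/5, …
g: a_k = 4, 8, -8, 16, -40, 112, …
f+g: L₀ = lclm(L_f,L_g), ord ≤ 2+1.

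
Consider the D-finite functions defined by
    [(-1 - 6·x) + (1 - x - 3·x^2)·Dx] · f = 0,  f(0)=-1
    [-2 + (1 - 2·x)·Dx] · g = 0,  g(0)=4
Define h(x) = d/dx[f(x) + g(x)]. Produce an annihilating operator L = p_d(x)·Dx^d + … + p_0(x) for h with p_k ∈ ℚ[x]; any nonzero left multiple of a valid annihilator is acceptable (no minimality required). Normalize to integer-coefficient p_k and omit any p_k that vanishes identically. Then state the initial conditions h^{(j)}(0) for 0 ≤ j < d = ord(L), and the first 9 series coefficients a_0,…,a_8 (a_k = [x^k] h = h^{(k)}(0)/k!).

L = (12 - 288·x + 648·x^2 - 1296·x^3 + 648·x^4) + (9 + 12·x - 126·x^2 + 540·x^3 - 1188·x^4 + 648·x^5)·Dx + (-2 + 15·x - 52·x^2 + 78·x^3 + 27·x^4 - 180·x^5 + 108·x^6)·Dx^2  (order 2).
h: a_k = 7, 24, 75, 180, 440, 954, 2065, 4128, 8001, …
ICs: h(0) = 7, h′(0) = 24.

f: a_k = -1, -1, -4, -7, -19, -40, -97, -217, -508, …
g: a_k = 4, 8, 16, 32, 64, 128, 256, 512, 1024, …
h₀=f+g: left-lcm gives L₀, ord ≤ 2.
Differentiate: ansatz ord ≤ ord L₀ ⇒ L.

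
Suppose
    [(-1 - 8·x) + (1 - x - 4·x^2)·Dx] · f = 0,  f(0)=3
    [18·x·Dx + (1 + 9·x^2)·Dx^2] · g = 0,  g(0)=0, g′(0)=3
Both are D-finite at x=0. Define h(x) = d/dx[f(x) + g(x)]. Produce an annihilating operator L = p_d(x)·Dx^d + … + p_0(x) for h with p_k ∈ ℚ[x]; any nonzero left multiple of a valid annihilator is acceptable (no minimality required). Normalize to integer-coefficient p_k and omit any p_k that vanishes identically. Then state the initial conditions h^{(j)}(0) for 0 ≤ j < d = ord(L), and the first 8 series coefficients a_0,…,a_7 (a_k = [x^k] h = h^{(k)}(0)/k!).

L = (-90 + 360·x + 6462·x^2 + 14688·x^3 + 63936·x^4 + 31104·x^6) + (36 + 294·x + 324·x^2 + 3198·x^3 + 13680·x^4 + 46080·x^5 + 3888·x^6 + 31104·x^7)·Dx + (-5 - 16·x - 160·x^2 + 96·x^3 - 555·x^4 + 2304·x^5 + 4896·x^6 + 1296·x^7 + 5184·x^8)·Dx^2  (order 2).
h: a_k = 6, 30, 54, 348, 1218, 3258, 7074, 27960, …
ICs: h(0) = 6, h′(0) = 30.

f: a_k = 3, 3, 15, 27, 87, 195, 543, 1323, …
g: a_k = 0, 3, 0, -9, 0, 243/5, 0, -2187/7, …
Sum ⇒ L₀ = lclm(L_f,L_g) in ℚ(x)⟨Dx⟩.
Derive L from L₀ (diff closure).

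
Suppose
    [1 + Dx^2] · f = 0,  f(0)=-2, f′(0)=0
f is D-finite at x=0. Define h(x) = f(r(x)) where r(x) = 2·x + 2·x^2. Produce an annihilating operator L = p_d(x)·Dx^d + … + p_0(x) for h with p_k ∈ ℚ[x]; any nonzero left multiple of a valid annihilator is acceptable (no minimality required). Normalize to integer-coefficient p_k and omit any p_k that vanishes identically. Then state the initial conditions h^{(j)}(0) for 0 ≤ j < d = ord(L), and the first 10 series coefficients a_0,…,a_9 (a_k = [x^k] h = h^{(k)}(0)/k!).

f: a_k = -2, 0, 1, 0, -1/12, 0, 1/360, 0, -1/20160, 0, …
L₀ from L_f via x↦r, Dx↦r'^{-1}Dx.
L = (4 + 24·x + 48·x^2 + 32·x^3) - 2·Dx + (1 + 2·x)·Dx^2  (order 2).
h: a_k = -2, 0, 4, 8, 8/3, -16/3, -352/45, -64/15, 416/315, 1088/315, …
ICs: h(0) = -2, h′(0) = 0.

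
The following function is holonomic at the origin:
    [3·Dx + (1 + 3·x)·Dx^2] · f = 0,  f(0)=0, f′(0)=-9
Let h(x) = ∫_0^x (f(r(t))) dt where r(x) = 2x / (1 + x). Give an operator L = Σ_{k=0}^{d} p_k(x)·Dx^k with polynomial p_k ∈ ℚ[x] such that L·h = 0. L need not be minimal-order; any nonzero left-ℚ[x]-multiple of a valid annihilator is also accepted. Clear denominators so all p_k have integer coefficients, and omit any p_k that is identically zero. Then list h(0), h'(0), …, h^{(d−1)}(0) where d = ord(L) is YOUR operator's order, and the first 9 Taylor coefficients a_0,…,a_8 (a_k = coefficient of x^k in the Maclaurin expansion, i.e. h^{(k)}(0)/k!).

f: a_k = 0, -9, 27/2, -27, 243/4, -729/5, 729/2, -6561/7, 19683/8, …
Substitute x→r, Dx→(1/r')Dx; clear ⇒ L₀.
h=∫h₀ ⇒ L = L₀·Dx.
L = (8 + 14·x)·Dx^2 + (1 + 8·x + 7·x^2)·Dx^3  (order 3).
h: a_k = 0, 0, -9, 24, -171/2, 360, -8403/5, 58824/7, -1235313/28, …
ICs: h(0) = 0, h′(0) = 0, h′′(0) = -18.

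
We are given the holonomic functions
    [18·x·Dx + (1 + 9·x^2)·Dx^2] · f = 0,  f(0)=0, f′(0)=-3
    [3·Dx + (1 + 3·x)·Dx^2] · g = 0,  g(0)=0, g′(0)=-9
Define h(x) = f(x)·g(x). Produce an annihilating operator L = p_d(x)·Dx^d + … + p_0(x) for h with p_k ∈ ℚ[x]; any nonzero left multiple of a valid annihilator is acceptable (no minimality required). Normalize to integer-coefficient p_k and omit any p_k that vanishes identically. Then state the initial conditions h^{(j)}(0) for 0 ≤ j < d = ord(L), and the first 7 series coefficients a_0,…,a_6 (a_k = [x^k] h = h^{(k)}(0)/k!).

f: a_k = 0, -3, 0, 9, 0, -243/5, 0, …
g: a_k = 0, -9, 27/2, -27, 243/4, -729/5, 729/2, …
Product ⇒ symmetric product L₀, ord ≤ 4.
L = (648 + 3564·x + 19440·x^2 + 113724·x^3 + 262440·x^4 + 341172·x^5 + 236196·x^7)·Dx + (162 + 3348·x + 24948·x^2 + 117612·x^3 + 396576·x^4 + 813564·x^5 + 918540·x^6 + 236196·x^7 + 826686·x^8)·Dx^2 + (36 + 576·x + 5184·x^2 + 25272·x^3 + 87480·x^4 + 227448·x^5 + 419904·x^6 + 472392·x^7 + 236196·x^8 + 472392·x^9)·Dx^3 + (5 + 54·x + 333·x^2 + 1512·x^3 + 5346·x^4 + 14580·x^5 + 30618·x^6 + 52488·x^7 + 59049·x^8 + 39366·x^9 + 59049·x^10)·Dx^4  (order 4).
h: a_k = 0, 0, 27, -81/2, 0, -243/4, 3159/5, …
ICs: h(0) = 0, h′(0) = 0, h′′(0) = 54, h′′′(0) = -243.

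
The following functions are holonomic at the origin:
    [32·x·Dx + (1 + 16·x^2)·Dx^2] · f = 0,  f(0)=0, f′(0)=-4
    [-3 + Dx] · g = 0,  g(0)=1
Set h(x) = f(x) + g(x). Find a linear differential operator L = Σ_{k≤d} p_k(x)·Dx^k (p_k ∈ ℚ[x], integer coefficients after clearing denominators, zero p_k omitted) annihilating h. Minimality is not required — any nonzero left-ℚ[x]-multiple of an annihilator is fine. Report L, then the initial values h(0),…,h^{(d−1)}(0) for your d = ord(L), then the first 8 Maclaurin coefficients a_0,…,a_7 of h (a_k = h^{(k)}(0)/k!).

f: a_k = 0, -4, 0, 64/3, 0, -1024/5, 0, 16384/7, …
g: a_k = 1, 3, 9/2, 9/2, 27/8, 81/40, 81/80, 243/560, …
h₀=f+g: left-lcm gives L₀, ord ≤ 3.
L = (96 - 288·x - 4608·x^2 - 4608·x^3)·Dx + (-41 + 1248·x^2 - 2304·x^4)·Dx^2 + (3 + 32·x + 96·x^2 + 512·x^3 + 768·x^4)·Dx^3  (order 3).
h: a_k = 1, -1, 9/2, 155/6, 27/8, -8111/40, 81/80, 1310963/560, …
ICs: h(0) = 1, h′(0) = -1, h′′(0) = 9.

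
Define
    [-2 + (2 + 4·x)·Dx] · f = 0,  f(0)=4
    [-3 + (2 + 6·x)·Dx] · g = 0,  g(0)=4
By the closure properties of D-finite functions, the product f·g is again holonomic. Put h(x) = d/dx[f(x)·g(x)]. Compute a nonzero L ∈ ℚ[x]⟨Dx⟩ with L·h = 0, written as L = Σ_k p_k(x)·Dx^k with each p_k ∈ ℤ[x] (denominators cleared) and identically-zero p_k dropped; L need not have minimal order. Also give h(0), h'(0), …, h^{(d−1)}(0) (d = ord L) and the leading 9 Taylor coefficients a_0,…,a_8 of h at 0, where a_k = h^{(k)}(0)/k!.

L = -1 + (-10 - 74·x - 180·x^2 - 144·x^3)·Dx  (order 1).
h: a_k = 40, -4, 15, -101/2, 2575/16, -15903/32, 192675/128, -1153005/256, 54766575/4096, …
ICs: h(0) = 40.

f: a_k = 4, 4, -2, 2, -5/2, 7/2, -21/4, 33/4, -429/32, …
g: a_k = 4, 6, -9/2, 27/4, -405/32, 1701/64, -15309/256, 72171/512, -2814669/8192, …
f·g: L₀ = L_f ⊗_s L_g, ord ≤ 1·1.
Derive L from L₀ (diff closure).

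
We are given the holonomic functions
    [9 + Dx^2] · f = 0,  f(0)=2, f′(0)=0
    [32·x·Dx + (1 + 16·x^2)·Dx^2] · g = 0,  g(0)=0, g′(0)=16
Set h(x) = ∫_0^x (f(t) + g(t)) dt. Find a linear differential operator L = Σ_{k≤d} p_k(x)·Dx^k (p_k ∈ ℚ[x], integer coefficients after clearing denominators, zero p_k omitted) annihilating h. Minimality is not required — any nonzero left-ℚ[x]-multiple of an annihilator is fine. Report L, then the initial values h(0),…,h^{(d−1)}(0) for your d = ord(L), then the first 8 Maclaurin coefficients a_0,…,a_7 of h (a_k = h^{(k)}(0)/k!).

f: a_k = 2, 0, -9, 0, 27/4, 0, -81/40, 0, …
g: a_k = 0, 16, 0, -256/3, 0, 4096/5, 0, -65536/7, …
L₀ := lclm(L_f,L_g); ord L₀ ≤ 2+2.
h=∫h₀ ⇒ L = L₀·Dx.
L = (-52704·x + 967680·x^3 + 663552·x^5)·Dx^2 + (-207 + 13104·x^2 + 283392·x^4 + 331776·x^6)·Dx^3 + (-5856·x + 107520·x^3 + 73728·x^5)·Dx^4 + (-23 + 1456·x^2 + 31488·x^4 + 36864·x^6)·Dx^5  (order 5).
h: a_k = 0, 2, 8, -3, -64/3, 27/20, 2048/15, -81/280, …
ICs: h(0) = 0, h′(0) = 2, h′′(0) = 16, h′′′(0) = -18, h′′′′(0) = -512.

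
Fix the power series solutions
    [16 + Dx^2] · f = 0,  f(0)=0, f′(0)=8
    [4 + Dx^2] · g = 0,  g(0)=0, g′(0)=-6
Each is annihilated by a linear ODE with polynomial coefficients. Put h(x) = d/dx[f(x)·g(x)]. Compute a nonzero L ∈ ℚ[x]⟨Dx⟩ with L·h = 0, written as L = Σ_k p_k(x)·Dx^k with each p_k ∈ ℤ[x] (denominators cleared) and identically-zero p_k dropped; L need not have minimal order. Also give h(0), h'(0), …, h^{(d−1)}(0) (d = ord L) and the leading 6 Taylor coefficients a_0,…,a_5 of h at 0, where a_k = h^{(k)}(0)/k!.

f: a_k = 0, 8, 0, -64/3, 0, 256/15, …
g: a_k = 0, -6, 0, 4, 0, -4/5, …
Sym-product of L_f,L_g gives L₀ (≤ ord 4).
Derive L from L₀ (diff closure).
L = 144 + 40·Dx^2 + Dx^4  (order 4).
h: a_k = 0, -96, 0, 640, 0, -5824/5, …
ICs: h(0) = 0, h′(0) = -96, h′′(0) = 0, h′′′(0) = 3840.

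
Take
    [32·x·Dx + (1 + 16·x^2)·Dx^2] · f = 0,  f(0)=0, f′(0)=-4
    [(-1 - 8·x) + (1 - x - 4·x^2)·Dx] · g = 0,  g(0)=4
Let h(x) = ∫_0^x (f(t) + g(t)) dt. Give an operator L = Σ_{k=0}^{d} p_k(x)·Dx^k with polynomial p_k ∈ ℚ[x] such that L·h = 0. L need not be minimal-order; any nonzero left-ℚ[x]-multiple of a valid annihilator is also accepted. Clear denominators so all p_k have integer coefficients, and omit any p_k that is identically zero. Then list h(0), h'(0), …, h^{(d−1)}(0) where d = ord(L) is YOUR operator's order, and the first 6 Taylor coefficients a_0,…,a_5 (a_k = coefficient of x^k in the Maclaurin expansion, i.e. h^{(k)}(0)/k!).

L = (160 - 640·x - 14848·x^2 - 36864·x^3 - 178176·x^4 - 98304·x^6)·Dx^2 + (-43 - 336·x - 16·x^2 - 3072·x^3 - 35072·x^4 - 124928·x^5 - 12288·x^6 - 98304·x^7)·Dx^3 + (5 + 23·x + 272·x^2 + 16·x^3 + 2368·x^4 - 5888·x^5 - 12288·x^6 - 4096·x^7 - 16384·x^8)·Dx^4  (order 4).
h: a_k = 0, 4, 0, 20/3, 43/3, 116/5, …
ICs: h(0) = 0, h′(0) = 4, h′′(0) = 0, h′′′(0) = 40.

f: a_k = 0, -4, 0, 64/3, 0, -1024/5, …
g: a_k = 4, 4, 20, 36, 116, 260, …
h₀=f+g: left-lcm gives L₀, ord ≤ 3.
Integrate: L := L₀·Dx.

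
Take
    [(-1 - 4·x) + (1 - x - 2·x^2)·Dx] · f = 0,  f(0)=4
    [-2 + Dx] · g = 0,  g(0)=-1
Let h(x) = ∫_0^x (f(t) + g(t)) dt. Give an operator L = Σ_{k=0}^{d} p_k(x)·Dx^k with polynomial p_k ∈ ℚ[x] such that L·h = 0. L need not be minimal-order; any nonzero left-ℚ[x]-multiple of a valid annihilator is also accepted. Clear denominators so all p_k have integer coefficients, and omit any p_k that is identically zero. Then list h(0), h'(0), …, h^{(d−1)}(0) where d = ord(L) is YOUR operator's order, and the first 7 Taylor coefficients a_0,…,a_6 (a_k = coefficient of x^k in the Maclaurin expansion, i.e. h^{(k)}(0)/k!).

L = (-8 - 12·x - 72·x^2 - 32·x^3)·Dx + (2 + 20·x + 36·x^2 - 16·x^3 - 16·x^4)·Dx^2 + (1 - 7·x + 16·x^3 + 8·x^4)·Dx^3  (order 3).
h: a_k = 0, 3, 1, 10/3, 14/3, 26/3, 628/45, …
ICs: h(0) = 0, h′(0) = 3, h′′(0) = 2.

f: a_k = 4, 4, 12, 20, 44, 84, 172, …
g: a_k = -1, -2, -2, -4/3, -2/3, -4/15, -4/45, …
Weyl lclm of L_f,L_g ⇒ L₀ (ord ≤ 2).
Integrate: L := L₀·Dx.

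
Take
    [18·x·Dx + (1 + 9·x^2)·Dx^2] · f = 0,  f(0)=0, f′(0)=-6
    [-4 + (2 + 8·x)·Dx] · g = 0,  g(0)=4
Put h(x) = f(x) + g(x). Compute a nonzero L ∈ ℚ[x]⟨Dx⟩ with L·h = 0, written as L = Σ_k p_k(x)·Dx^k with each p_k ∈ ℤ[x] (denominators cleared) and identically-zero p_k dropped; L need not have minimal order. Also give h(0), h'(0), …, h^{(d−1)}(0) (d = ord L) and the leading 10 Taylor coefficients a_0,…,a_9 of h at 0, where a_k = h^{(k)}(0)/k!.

f: a_k = 0, -6, 0, 18, 0, -486/5, 0, 4374/7, 0, -4374, …
g: a_k = 4, 8, -8, 16, -40, 112, -336, 1056, -3432, 11440, …
h₀=f+g: left-lcm gives L₀, ord ≤ 3.
L = (-36 - 360·x + 972·x^2 + 1944·x^3)·Dx + (-30 - 144·x - 18·x^2 + 3888·x^3 + 6804·x^4)·Dx^2 + (-2 + 10·x + 108·x^2 + 306·x^3 + 1134·x^4 + 1944·x^5)·Dx^3  (order 3).
h: a_k = 4, 2, -8, 34, -40, 74/5, -336, 11766/7, -3432, 7066, …
ICs: h(0) = 4, h′(0) = 2, h′′(0) = -16.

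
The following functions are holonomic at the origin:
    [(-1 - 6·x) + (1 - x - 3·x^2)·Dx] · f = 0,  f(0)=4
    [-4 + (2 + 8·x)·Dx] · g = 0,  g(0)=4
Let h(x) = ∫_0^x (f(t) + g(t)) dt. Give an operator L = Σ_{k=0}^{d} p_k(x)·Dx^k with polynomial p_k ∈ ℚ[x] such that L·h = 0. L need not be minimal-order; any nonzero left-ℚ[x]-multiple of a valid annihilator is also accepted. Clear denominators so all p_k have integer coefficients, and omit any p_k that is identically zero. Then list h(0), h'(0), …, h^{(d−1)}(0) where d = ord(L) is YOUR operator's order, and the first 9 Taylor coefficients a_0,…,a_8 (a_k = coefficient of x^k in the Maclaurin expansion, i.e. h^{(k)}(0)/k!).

L = (-20 - 120·x - 216·x^2 - 360·x^3)·Dx + (12 + 74·x + 306·x^2 + 744·x^3 + 900·x^4)·Dx^2 + (1 - 9·x - 73·x^2 - 18·x^3 + 354·x^4 + 360·x^5)·Dx^3  (order 3).
h: a_k = 0, 8, 6, 8/3, 11, 36/5, 136/3, 52/7, 481/2, …
ICs: h(0) = 0, h′(0) = 8, h′′(0) = 12.

f: a_k = 4, 4, 16, 28, 76, 160, 388, 868, 2032, …
g: a_k = 4, 8, -8, 16, -40, 112, -336, 1056, -3432, …
f+g: L₀ = lclm(L_f,L_g), ord ≤ 1+1.
h=∫h₀ ⇒ L = L₀·Dx.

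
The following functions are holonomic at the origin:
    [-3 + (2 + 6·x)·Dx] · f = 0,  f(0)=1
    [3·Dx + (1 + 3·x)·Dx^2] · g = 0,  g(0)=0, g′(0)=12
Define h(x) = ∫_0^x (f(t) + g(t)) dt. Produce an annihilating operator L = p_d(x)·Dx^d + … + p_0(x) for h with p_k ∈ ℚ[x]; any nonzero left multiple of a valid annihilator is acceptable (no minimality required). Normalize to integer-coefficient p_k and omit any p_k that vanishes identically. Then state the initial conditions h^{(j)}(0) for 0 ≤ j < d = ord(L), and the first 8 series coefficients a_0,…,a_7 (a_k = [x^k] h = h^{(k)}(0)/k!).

L = 9·Dx^2 + (15 + 45·x)·Dx^3 + (2 + 12·x + 18·x^2)·Dx^4  (order 4).
h: a_k = 0, 1, 27/4, -51/8, 603/64, -10773/640, 85779/2560, -512973/7168, …
ICs: h(0) = 0, h′(0) = 1, h′′(0) = 27/2, h′′′(0) = -153/4.

f: a_k = 1, 3/2, -9/8, 27/16, -405/128, 1701/256, -15309/1024, 72171/2048, …
g: a_k = 0, 12, -18, 36, -81, 972/5, -486, 8748/7, …
Weyl lclm of L_f,L_g ⇒ L₀ (ord ≤ 3).
∫: right-multiply L₀ by Dx.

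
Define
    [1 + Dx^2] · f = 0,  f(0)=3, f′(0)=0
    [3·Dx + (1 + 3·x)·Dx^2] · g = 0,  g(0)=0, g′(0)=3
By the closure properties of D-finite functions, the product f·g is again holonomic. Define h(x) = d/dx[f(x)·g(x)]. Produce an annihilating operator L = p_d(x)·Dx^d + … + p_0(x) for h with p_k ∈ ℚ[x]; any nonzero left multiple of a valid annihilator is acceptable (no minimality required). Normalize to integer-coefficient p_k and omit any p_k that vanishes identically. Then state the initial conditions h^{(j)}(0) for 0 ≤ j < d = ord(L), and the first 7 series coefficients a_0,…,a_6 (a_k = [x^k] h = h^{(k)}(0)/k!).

L = (-8897 - 1764·x - 7722·x^2 - 14364·x^3 - 7533·x^4 + 5832·x^5 + 2916·x^6) + (-3432 - 13248·x - 12420·x^2 - 8100·x^3 + 9720·x^4 + 5832·x^5)·Dx + (-9100 - 3204·x - 11070·x^2 - 17064·x^3 - 6318·x^4 + 11664·x^5 + 5832·x^6)·Dx^2 + (-3432 - 13248·x - 12420·x^2 - 8100·x^3 + 9720·x^4 + 5832·x^5)·Dx^3 + (-203 - 1440·x - 3348·x^2 - 2700·x^3 + 1215·x^4 + 5832·x^5 + 2916·x^6)·Dx^4  (order 4).
h: a_k = 9, -27, 135/2, -216, 5307/8, -16065/8, 484679/80, …
ICs: h(0) = 9, h′(0) = -27, h′′(0) = 135, h′′′(0) = -1296.

f: a_k = 3, 0, -3/2, 0, 1/8, 0, -1/240, …
g: a_k = 0, 3, -9/2, 9, -81/4, 243/5, -243/2, …
f·g: L₀ = L_f ⊗_s L_g, ord ≤ 2·2.
Derive L from L₀ (diff closure).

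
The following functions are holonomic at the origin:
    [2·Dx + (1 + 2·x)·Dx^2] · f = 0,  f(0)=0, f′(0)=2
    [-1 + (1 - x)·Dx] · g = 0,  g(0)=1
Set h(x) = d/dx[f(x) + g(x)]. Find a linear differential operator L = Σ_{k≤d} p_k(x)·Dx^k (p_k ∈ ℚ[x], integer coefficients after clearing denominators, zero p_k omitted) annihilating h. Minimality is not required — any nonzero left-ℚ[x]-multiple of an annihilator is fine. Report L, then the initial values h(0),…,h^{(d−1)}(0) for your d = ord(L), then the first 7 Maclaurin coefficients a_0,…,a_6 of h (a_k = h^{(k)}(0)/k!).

L = (-14 - 4·x) + (1 - 20·x - 8·x^2)·Dx + (2 + 3·x - 3·x^2 - 2·x^3)·Dx^2  (order 2).
h: a_k = 3, -2, 11, -12, 37, -58, 135, …
ICs: h(0) = 3, h′(0) = -2.

f: a_k = 0, 2, -2, 8/3, -4, 32/5, -32/3, …
g: a_k = 1, 1, 1, 1, 1, 1, 1, …
h₀=f+g: left-lcm gives L₀, ord ≤ 3.
h=h₀': d/dx-closure on L₀ ⇒ L.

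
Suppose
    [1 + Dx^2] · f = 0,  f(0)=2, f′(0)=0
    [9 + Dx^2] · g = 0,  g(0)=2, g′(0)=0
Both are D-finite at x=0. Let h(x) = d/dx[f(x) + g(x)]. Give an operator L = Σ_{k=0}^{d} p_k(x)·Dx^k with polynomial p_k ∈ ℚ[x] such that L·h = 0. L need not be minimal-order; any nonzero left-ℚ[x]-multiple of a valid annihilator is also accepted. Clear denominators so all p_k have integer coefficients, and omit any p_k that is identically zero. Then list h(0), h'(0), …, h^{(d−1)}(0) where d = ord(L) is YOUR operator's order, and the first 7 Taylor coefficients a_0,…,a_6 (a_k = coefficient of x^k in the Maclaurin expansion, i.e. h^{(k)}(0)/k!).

L = 9 + 10·Dx^2 + Dx^4  (order 4).
h: a_k = 0, -20, 0, 82/3, 0, -73/6, 0, …
ICs: h(0) = 0, h′(0) = -20, h′′(0) = 0, h′′′(0) = 164.

f: a_k = 2, 0, -1, 0, 1/12, 0, -1/360, …
g: a_k = 2, 0, -9, 0, 27/4, 0, -81/40, …
L₀ := lclm(L_f,L_g); ord L₀ ≤ 2+2.
h=h₀': d/dx-closure on L₀ ⇒ L.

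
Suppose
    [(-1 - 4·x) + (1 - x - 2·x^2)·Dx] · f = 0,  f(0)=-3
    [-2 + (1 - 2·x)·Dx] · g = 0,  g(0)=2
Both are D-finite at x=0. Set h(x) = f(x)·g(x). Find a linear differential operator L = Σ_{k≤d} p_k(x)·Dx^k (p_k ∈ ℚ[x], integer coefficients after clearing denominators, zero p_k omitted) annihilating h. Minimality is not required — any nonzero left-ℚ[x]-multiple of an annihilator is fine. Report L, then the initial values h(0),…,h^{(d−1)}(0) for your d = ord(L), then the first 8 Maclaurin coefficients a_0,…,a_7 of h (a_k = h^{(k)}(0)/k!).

L = (3 + 6·x) + (-1 + x + 2·x^2)·Dx  (order 1).
h: a_k = -6, -18, -54, -138, -342, -810, -1878, -4266, …
ICs: h(0) = -6.

f: a_k = -3, -3, -9, -15, -33, -63, -129, -255, …
g: a_k = 2, 4, 8, 16, 32, 64, 128, 256, …
Product ⇒ symmetric product L₀, ord ≤ 1.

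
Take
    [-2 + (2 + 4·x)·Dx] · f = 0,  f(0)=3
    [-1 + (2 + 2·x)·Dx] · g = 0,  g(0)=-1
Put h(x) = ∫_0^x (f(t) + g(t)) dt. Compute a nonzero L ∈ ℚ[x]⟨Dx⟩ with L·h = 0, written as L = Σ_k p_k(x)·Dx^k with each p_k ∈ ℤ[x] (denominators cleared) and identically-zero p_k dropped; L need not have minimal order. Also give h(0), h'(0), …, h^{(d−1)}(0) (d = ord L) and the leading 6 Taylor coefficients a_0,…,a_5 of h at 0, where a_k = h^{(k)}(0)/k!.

L = -Dx + (3 + 4·x)·Dx^2 + (2 + 6·x + 4·x^2)·Dx^3  (order 3).
h: a_k = 0, 2, 5/4, -11/24, 23/64, -47/128, …
ICs: h(0) = 0, h′(0) = 2, h′′(0) = 5/2.

f: a_k = 3, 3, -3/2, 3/2, -15/8, 21/8, …
g: a_k = -1, -1/2, 1/8, -1/16, 5/128, -7/256, …
h₀=f+g: left-lcm gives L₀, ord ≤ 2.
Integrate: L := L₀·Dx.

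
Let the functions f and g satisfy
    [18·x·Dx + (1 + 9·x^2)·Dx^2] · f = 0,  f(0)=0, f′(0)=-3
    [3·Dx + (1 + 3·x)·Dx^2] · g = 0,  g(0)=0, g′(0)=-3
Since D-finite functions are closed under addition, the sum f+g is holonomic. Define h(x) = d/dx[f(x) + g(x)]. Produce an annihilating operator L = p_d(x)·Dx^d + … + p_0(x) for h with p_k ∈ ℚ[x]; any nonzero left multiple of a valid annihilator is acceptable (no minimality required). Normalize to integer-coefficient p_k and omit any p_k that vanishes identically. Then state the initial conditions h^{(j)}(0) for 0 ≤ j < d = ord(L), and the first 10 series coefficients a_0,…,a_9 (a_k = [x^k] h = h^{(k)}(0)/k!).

f: a_k = 0, -3, 0, 9, 0, -243/5, 0, 2187/7, 0, -2187, …
g: a_k = 0, -3, 9/2, -9, 81/4, -243/5, 243/2, -2187/7, 6561/8, -2187, …
f+g: L₀ = lclm(L_f,L_g), ord ≤ 2+2.
Derive L from L₀ (diff closure).
L = (-18 - 162·x + 486·x^2 + 486·x^3) + (-12 - 36·x + 972·x^3 + 972·x^4)·Dx + (-1 + 3·x + 18·x^2 + 54·x^3 + 243·x^4 + 243·x^5)·Dx^2  (order 2).
h: a_k = -6, 9, 0, 81, -486, 729, 0, 6561, -39366, 59049, …
ICs: h(0) = -6, h′(0) = 9.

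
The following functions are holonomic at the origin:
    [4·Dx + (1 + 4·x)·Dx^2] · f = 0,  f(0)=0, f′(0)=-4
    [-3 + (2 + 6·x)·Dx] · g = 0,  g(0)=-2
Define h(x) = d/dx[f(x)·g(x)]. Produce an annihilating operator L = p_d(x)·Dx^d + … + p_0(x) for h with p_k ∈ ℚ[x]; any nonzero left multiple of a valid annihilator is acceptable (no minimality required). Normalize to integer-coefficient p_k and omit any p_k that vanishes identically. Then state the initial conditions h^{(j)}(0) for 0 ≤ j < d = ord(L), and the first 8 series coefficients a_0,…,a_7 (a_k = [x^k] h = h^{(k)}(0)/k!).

L = (-33 + 72·x + 432·x^2) + (-4 + 324·x + 2160·x^2 + 3456·x^3)·Dx + (4 + 88·x + 612·x^2 + 1728·x^3 + 1728·x^4)·Dx^2  (order 2).
h: a_k = 8, -8, 29, -130, 9383/16, -206953/80, 7147521/640, -53092163/1120, …
ICs: h(0) = 8, h′(0) = -8.

f: a_k = 0, -4, 8, -64/3, 64, -1024/5, 2048/3, -16384/7, …
g: a_k = -2, -3, 9/4, -27/8, 405/64, -1701/128, 15309/512, -72171/1024, …
Sym-product of L_f,L_g gives L₀ (≤ ord 2).
h₀' ⇒ L via d/dx closure of L₀.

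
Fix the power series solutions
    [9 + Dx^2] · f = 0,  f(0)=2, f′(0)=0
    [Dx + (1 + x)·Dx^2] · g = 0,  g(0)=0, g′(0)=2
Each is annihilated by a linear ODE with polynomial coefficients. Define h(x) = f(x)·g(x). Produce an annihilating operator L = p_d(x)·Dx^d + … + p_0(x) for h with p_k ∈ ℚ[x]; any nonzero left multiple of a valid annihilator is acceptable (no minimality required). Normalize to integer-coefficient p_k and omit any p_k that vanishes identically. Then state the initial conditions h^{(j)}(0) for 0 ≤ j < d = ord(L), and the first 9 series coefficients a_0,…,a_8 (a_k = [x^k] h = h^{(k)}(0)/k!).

f: a_k = 2, 0, -9, 0, 27/4, 0, -81/40, 0, 729/2240, …
g: a_k = 0, 2, -1, 2/3, -1/2, 2/5, -1/3, 2/7, -1/4, …
Product ⇒ symmetric product L₀, ord ≤ 4.
L = (2493 + 10854·x + 17091·x^2 + 11664·x^3 + 2916·x^4) + (612 + 1908·x + 1944·x^2 + 648·x^3)·Dx + (592 + 2484·x + 3834·x^2 + 2592·x^3 + 648·x^4)·Dx^2 + (68 + 212·x + 216·x^2 + 72·x^3)·Dx^3 + (35 + 142·x + 215·x^2 + 144·x^3 + 36·x^4)·Dx^4  (order 4).
h: a_k = 0, 4, -2, -50/3, 8, 83/10, -35/12, -361/140, 23/20, …
ICs: h(0) = 0, h′(0) = 4, h′′(0) = -4, h′′′(0) = -100.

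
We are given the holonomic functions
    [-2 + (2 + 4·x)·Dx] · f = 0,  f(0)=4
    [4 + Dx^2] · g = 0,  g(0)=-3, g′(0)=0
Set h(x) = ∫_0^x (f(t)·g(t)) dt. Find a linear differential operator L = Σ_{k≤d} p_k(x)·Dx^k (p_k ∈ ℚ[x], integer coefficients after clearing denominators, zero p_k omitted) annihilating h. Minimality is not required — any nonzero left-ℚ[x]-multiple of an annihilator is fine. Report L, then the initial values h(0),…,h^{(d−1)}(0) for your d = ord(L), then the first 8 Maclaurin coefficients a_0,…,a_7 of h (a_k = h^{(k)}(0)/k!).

L = (7 + 16·x + 16·x^2)·Dx + (-2 - 4·x)·Dx^2 + (1 + 4·x + 4·x^2)·Dx^3  (order 3).
h: a_k = 0, -12, -6, 10, 9/2, -5/2, -13/12, 349/420, …
ICs: h(0) = 0, h′(0) = -12, h′′(0) = -12.

f: a_k = 4, 4, -2, 2, -5/2, 7/2, -21/4, 33/4, …
g: a_k = -3, 0, 6, 0, -2, 0, 4/15, 0, …
Product ⇒ symmetric product L₀, ord ≤ 2.
∫: right-multiply L₀ by Dx.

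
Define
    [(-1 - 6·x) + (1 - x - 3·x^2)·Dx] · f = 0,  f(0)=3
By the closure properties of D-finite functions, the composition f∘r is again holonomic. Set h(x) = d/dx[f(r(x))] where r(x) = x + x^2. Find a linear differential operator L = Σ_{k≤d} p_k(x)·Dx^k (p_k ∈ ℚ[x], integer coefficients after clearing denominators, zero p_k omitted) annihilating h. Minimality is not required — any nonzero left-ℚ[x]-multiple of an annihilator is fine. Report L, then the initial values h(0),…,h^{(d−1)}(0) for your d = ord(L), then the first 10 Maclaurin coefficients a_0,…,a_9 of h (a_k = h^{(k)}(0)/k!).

L = (10 + 60·x + 168·x^2 + 396·x^3 + 648·x^4 + 540·x^5 + 180·x^6) + (-1 - 7·x - 6·x^2 + 44·x^3 + 135·x^4 + 180·x^5 + 126·x^6 + 36·x^7)·Dx  (order 1).
h: a_k = 3, 30, 135, 528, 2055, 7524, 26775, 93624, 321840, 1092840, …
ICs: h(0) = 3.

f: a_k = 3, 3, 12, 21, 57, 120, 291, 651, 1524, 3477, …
L₀ from L_f via x↦r, Dx↦r'^{-1}Dx.
Derive L from L₀ (diff closure).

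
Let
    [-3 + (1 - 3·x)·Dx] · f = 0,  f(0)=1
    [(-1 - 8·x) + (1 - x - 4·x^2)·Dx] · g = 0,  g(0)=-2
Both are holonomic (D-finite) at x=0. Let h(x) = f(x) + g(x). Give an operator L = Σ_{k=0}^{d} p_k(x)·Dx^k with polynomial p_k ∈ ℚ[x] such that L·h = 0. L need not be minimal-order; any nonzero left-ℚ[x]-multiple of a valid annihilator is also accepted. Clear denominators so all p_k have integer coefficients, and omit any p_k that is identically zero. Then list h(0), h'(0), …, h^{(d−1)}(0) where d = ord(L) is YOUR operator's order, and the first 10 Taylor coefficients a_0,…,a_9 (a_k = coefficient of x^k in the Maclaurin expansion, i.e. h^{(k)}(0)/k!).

L = (6 - 72·x + 144·x^2 - 144·x^3) + (4 - 84·x^2 + 252·x^3 - 288·x^4)·Dx + (-1 + 8·x - 21·x^2 + 8·x^3 + 54·x^4 - 72·x^5)·Dx^2  (order 2).
h: a_k = -1, 1, -1, 9, 23, 113, 367, 1305, 4231, 13825, …
ICs: h(0) = -1, h′(0) = 1.

f: a_k = 1, 3, 9, 27, 81, 243, 729, 2187, 6561, 19683, …
g: a_k = -2, -2, -10, -18, -58, -130, -362, -882, -2330, -5858, …
f+g: L₀ = lclm(L_f,L_g), ord ≤ 1+1.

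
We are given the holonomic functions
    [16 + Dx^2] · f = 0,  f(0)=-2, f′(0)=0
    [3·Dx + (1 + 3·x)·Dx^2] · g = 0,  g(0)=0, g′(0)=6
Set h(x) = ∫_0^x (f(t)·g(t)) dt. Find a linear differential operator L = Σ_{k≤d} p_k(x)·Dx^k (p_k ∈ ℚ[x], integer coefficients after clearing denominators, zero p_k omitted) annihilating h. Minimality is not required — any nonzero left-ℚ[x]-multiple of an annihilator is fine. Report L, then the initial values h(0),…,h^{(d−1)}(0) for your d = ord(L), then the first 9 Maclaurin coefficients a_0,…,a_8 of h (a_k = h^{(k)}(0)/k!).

f: a_k = -2, 0, 16, 0, -64/3, 0, 512/45, 0, -1024/315, …
g: a_k = 0, 6, -9, 18, -81/2, 486/5, -243, 4374/7, -6561/4, …
L₀ := L_f ⊗_s L_g (sym. prod.), ord ≤ 4.
Integrate: L := L₀·Dx.
L = (2272 + 127488·x + 781056·x^2 + 1769472·x^3 + 1327104·x^4)·Dx + (4416 + 50112·x + 165888·x^2 + 165888·x^3)·Dx^2 + (1022 + 19392·x + 102816·x^2 + 221184·x^3 + 165888·x^4)·Dx^3 + (276 + 3132·x + 10368·x^2 + 10368·x^3)·Dx^4 + (55 + 714·x + 3375·x^2 + 6912·x^3 + 5184·x^4)·Dx^5  (order 5).
h: a_k = 0, 0, -6, 6, 15, -63/5, -86/15, 30/7, -269/210, …
ICs: h(0) = 0, h′(0) = 0, h′′(0) = -12, h′′′(0) = 36, h′′′′(0) = 360.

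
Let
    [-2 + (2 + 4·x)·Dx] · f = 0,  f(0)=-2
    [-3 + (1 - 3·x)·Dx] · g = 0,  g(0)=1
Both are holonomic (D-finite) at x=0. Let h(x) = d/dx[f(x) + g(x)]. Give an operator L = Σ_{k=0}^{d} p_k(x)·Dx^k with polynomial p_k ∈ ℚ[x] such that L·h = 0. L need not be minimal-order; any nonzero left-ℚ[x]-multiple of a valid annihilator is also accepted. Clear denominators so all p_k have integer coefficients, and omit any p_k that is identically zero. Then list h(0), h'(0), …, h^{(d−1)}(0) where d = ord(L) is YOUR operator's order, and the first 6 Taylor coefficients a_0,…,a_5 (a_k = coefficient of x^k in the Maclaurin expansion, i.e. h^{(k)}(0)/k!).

f: a_k = -2, -2, 1, -1, 5/4, -7/4, …
g: a_k = 1, 3, 9, 27, 81, 243, …
L₀ := lclm(L_f,L_g); ord L₀ ≤ 1+1.
h=h₀': d/dx-closure on L₀ ⇒ L.
L = (-72 - 54·x) + (-51 - 234·x - 189·x^2)·Dx + (7 + 2·x - 51·x^2 - 54·x^3)·Dx^2  (order 2).
h: a_k = 1, 20, 78, 329, 4825/4, 17559/4, …
ICs: h(0) = 1, h′(0) = 20.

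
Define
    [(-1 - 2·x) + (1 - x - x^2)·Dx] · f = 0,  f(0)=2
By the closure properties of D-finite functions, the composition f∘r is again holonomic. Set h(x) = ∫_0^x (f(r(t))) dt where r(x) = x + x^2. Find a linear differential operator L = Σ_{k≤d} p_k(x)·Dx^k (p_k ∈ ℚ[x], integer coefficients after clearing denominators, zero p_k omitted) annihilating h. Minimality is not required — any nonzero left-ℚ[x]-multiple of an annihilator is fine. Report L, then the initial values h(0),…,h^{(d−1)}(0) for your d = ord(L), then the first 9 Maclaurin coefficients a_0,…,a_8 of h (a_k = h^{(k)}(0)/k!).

f: a_k = 2, 2, 4, 6, 10, 16, 26, 42, 68, …
f∘r: x↦r, Dx↦Dx/r' in L_f ⇒ L₀.
h=∫h₀ ⇒ L = L₀·Dx.
L = (1 + 4·x + 6·x^2 + 4·x^3)·Dx + (-1 + x + 2·x^2 + 2·x^3 + x^4)·Dx^2  (order 2).
h: a_k = 0, 2, 1, 2, 7/2, 32/5, 37/3, 172/7, 199/4, …
ICs: h(0) = 0, h′(0) = 2.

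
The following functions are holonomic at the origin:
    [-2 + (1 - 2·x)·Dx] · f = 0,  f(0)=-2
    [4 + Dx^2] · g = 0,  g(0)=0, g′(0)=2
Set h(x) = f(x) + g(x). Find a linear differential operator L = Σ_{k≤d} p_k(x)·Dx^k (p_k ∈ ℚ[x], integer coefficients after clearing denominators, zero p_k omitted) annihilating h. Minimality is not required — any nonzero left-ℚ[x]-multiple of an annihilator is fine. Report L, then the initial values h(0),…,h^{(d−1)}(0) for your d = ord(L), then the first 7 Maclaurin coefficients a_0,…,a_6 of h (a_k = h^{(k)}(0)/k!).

f: a_k = -2, -4, -8, -16, -32, -64, -128, …
g: a_k = 0, 2, 0, -4/3, 0, 4/15, 0, …
Sum ⇒ L₀ = lclm(L_f,L_g) in ℚ(x)⟨Dx⟩.
L = (56 - 32·x + 32·x^2) + (-12 + 40·x - 48·x^2 + 32·x^3)·Dx + (14 - 8·x + 8·x^2)·Dx^2 + (-3 + 10·x - 12·x^2 + 8·x^3)·Dx^3  (order 3).
h: a_k = -2, -2, -8, -52/3, -32, -956/15, -128, …
ICs: h(0) = -2, h′(0) = -2, h′′(0) = -16.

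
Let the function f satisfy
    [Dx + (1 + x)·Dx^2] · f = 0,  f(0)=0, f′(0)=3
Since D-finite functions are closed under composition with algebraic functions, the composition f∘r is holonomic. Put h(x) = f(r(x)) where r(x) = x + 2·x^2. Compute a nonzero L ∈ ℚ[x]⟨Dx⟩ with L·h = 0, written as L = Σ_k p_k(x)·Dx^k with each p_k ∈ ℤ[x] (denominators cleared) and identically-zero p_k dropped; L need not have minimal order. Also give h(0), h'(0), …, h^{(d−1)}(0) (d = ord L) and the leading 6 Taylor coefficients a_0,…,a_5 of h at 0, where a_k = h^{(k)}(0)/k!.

f: a_k = 0, 3, -3/2, 1, -3/4, 3/5, …
Change of var in L_f (x↦r) gives L₀.
L = (-3 + 4·x + 8·x^2)·Dx + (1 + 5·x + 6·x^2 + 8·x^3)·Dx^2  (order 2).
h: a_k = 0, 3, 9/2, -5, -3/4, 33/5, …
ICs: h(0) = 0, h′(0) = 3.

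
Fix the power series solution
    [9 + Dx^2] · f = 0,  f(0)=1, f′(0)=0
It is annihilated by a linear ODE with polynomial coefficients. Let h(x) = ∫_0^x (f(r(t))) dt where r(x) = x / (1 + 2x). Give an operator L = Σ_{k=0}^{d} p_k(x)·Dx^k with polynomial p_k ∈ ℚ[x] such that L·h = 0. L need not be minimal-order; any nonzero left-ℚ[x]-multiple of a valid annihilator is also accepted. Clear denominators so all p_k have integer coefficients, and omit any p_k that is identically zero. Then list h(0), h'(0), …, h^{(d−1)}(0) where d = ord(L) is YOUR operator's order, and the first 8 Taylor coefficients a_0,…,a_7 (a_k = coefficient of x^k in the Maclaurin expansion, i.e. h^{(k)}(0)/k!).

f: a_k = 1, 0, -9/2, 0, 27/8, 0, -81/80, 0, …
L₀ from L_f via x↦r, Dx↦r'^{-1}Dx.
Integrate: L := L₀·Dx.
L = 9·Dx + (4 + 24·x + 48·x^2 + 32·x^3)·Dx^2 + (1 + 8·x + 24·x^2 + 32·x^3 + 16·x^4)·Dx^3  (order 3).
h: a_k = 0, 1, 0, -3/2, 9/2, -81/8, 39/2, -2583/80, …
ICs: h(0) = 0, h′(0) = 1, h′′(0) = 0.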